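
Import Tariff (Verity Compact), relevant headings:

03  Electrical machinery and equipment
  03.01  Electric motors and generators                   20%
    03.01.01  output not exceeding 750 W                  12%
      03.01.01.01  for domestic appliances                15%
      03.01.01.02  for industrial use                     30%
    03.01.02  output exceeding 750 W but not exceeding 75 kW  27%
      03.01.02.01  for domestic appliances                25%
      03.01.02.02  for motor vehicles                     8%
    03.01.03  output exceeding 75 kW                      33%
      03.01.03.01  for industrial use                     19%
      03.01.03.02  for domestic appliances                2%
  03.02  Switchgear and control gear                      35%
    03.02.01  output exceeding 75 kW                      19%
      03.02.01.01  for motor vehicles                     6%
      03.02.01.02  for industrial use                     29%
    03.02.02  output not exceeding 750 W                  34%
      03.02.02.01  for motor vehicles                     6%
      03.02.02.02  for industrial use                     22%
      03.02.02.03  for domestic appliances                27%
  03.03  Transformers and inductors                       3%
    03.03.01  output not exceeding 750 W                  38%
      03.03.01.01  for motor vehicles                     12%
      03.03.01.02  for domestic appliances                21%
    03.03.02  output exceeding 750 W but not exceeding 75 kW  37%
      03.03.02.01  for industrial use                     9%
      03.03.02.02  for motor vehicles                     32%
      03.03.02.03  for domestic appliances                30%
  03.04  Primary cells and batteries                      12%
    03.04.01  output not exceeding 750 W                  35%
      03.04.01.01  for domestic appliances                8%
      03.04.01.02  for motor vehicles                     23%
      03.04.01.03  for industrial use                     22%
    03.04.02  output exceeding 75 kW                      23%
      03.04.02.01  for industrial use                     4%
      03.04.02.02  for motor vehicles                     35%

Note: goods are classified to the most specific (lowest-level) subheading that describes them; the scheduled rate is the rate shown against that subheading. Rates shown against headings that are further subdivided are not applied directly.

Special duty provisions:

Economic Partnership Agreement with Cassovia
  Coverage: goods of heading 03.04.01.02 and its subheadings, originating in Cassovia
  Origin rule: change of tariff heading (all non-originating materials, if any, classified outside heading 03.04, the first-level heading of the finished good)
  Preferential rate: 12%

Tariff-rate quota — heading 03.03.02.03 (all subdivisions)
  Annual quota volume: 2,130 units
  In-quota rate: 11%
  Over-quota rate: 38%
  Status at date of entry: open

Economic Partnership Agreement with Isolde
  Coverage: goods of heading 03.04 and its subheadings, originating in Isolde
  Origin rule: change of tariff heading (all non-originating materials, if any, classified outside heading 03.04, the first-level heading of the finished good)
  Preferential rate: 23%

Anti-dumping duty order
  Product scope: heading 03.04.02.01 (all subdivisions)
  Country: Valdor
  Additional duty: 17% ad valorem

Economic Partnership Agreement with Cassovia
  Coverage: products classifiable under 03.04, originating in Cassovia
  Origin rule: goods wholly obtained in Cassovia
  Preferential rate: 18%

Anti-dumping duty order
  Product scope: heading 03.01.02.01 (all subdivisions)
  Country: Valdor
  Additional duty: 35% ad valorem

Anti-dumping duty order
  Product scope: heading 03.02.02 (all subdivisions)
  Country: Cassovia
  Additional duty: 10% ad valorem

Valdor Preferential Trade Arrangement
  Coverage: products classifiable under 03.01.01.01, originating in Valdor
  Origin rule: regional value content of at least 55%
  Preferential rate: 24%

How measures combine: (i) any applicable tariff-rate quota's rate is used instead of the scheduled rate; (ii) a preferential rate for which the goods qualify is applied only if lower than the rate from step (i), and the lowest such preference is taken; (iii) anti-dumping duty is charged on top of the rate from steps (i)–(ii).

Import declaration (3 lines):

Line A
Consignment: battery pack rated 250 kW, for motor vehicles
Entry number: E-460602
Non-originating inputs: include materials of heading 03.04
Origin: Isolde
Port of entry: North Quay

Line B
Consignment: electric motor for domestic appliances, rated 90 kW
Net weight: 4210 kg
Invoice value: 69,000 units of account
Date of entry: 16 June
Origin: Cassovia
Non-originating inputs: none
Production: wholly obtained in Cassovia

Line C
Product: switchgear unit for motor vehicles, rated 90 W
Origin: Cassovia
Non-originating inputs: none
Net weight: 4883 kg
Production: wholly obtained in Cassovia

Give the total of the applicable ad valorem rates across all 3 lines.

53%

Line A: battery pack → 03.04; rated 250 kW → 03.04.02; for motor vehicles → 03.04.02.02. Scheduled 35%. Isolde agreement on 03.04: CTH not met. → 35%.
Line B: electric motor → 03.01; rated 90 kW → 03.01.03; for domestic appliances → 03.01.03.02. Scheduled 2%. Cassovia agreement on 03.04.01.02: 03.01.03.02 not covered; Cassovia agreement on 03.04: 03.01.03.02 not covered. → 2%.
Line C: switchgear unit → 03.02; rated 90 W → 03.02.02; for motor vehicles → 03.02.02.01. Scheduled 6%. Cassovia agreement on 03.04.01.02: 03.02.02.01 not covered; Cassovia agreement on 03.04: 03.02.02.01 not covered; anti-dumping (Cassovia, 03.02.02): +10%; total 6% + 10% = 16%. → 16%.
Sum: 35% + 2% + 16% = 53%.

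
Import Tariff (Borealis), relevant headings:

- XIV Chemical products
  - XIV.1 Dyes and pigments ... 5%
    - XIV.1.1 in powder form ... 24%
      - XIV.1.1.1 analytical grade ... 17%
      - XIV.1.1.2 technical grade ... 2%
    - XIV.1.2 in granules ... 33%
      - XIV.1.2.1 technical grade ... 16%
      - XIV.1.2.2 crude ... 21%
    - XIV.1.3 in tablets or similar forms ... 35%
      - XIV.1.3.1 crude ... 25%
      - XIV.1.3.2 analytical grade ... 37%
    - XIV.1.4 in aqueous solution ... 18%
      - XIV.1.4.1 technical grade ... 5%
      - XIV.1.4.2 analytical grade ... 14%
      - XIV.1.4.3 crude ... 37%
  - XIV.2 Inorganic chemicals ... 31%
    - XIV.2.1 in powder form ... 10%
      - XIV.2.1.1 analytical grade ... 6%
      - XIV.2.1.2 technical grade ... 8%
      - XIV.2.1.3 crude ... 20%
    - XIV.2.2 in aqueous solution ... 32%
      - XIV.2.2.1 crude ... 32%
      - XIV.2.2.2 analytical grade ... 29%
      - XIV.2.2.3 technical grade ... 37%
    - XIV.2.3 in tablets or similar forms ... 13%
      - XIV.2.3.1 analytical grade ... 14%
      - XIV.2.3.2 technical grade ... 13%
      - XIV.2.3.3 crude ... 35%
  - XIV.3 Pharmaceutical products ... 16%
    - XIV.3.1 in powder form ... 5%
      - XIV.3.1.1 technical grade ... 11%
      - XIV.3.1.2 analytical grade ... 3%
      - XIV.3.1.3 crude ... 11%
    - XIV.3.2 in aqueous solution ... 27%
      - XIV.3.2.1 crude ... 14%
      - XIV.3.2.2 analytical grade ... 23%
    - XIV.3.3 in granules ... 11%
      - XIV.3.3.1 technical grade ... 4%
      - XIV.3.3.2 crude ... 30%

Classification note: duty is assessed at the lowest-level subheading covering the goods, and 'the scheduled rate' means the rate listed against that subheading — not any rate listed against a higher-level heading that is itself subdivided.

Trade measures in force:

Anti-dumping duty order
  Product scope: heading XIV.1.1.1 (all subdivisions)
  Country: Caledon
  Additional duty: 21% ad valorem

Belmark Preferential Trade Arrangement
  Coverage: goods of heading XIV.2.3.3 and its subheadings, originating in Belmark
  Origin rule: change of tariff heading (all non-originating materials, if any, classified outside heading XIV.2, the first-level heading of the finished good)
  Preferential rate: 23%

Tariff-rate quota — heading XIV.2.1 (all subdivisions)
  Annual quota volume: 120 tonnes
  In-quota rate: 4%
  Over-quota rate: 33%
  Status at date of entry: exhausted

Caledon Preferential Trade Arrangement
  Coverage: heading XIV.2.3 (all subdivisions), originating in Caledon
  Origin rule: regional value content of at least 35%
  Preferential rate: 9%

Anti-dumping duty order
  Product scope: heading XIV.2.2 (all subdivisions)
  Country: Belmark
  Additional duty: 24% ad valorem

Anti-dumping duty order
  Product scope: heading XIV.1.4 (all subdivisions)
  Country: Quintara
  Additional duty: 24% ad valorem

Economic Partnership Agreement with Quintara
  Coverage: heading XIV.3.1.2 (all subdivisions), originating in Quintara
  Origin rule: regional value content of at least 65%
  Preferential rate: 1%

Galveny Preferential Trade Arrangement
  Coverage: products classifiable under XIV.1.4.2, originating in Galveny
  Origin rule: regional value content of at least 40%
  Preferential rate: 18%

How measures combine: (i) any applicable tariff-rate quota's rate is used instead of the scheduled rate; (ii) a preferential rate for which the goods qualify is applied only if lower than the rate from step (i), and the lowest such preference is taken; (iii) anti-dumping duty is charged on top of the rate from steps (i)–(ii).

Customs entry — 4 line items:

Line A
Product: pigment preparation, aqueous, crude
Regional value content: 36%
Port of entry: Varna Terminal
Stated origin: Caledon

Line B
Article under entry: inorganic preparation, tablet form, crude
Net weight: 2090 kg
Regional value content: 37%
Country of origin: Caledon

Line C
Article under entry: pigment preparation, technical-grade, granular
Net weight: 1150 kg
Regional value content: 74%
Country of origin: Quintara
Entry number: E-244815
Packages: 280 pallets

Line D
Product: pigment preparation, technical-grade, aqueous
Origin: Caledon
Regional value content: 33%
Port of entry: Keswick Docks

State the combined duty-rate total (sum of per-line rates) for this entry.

67%

Line A: pigment → XIV.1; aqueous → XIV.1.4; crude → XIV.1.4.3. Scheduled 37%. Caledon agreement on XIV.2.3: XIV.1.4.3 not covered. → 37%.
Line B: inorganic → XIV.2; tablet form → XIV.2.3; crude → XIV.2.3.3. Scheduled 35%. Caledon agreement on XIV.2.3: RVC ≥ 35% → 9% available; preferential 9%. → 9%.
Line C: pigment → XIV.1; granular → XIV.1.2; technical-grade → XIV.1.2.1. Scheduled 16%. Quintara agreement on XIV.3.1.2: XIV.1.2.1 not covered. → 16%.
Line D: pigment → XIV.1; aqueous → XIV.1.4; technical-grade → XIV.1.4.1. Scheduled 5%. Caledon agreement on XIV.2.3: XIV.1.4.1 not covered. → 5%.
Sum: 37% + 9% + 16% + 5% = 67%.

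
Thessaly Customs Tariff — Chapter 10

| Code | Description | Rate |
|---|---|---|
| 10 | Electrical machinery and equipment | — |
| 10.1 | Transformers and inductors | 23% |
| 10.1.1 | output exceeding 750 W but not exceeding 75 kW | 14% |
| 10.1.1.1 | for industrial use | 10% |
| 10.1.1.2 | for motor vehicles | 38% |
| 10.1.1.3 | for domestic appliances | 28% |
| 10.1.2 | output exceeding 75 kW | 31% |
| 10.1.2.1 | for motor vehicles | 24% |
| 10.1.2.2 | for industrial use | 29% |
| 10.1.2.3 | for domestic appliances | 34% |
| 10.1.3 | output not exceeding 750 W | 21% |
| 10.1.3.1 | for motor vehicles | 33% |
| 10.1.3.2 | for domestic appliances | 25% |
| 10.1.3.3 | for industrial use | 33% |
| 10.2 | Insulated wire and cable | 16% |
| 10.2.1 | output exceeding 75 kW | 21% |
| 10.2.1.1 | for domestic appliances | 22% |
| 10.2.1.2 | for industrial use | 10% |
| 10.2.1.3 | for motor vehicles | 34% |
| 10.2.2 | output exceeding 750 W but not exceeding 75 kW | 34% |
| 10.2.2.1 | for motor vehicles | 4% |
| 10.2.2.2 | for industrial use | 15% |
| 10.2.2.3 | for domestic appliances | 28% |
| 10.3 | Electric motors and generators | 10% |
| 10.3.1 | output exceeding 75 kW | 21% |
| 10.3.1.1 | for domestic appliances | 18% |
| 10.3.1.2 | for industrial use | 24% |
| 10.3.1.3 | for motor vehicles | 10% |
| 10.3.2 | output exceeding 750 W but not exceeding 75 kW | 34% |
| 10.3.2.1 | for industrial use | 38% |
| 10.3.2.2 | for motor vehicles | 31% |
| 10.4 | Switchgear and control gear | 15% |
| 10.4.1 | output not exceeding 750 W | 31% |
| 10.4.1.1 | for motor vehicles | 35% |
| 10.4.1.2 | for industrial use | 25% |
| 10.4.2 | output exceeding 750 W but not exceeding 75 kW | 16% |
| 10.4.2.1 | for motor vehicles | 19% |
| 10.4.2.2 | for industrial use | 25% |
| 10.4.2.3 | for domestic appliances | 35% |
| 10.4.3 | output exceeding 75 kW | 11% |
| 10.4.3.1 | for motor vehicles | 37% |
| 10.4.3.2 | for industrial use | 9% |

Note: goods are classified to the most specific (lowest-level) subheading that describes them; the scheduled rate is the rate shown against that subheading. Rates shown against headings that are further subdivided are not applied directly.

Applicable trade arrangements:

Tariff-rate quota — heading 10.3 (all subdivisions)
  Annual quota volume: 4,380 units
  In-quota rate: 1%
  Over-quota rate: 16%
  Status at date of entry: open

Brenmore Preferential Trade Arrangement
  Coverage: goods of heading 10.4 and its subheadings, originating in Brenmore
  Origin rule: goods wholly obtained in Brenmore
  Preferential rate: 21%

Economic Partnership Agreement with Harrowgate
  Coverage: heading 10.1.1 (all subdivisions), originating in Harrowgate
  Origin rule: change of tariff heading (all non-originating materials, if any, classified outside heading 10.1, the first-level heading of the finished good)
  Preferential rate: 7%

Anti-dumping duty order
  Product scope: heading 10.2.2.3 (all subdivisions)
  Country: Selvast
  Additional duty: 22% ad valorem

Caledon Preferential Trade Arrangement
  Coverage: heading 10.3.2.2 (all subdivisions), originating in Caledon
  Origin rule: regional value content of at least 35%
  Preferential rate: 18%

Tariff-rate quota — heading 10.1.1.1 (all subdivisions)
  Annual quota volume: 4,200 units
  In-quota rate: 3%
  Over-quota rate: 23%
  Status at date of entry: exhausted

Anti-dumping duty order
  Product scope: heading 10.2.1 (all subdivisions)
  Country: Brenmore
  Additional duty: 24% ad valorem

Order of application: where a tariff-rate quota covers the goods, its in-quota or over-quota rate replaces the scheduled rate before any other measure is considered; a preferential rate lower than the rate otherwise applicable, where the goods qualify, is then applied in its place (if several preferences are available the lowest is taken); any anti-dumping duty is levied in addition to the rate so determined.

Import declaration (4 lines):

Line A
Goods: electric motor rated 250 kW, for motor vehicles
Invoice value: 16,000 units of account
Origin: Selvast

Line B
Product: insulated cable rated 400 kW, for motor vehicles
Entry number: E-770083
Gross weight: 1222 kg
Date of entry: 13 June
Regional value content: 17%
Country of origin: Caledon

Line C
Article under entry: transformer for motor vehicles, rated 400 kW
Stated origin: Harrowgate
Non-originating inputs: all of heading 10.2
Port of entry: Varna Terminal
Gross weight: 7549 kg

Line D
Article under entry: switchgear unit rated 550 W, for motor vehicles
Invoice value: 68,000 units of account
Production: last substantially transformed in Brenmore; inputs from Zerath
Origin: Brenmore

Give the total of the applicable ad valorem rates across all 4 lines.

94%

Line A: electric motor → 10.3; rated 250 kW → 10.3.1; for motor vehicles → 10.3.1.3. Scheduled 10%. quota on 10.3 open → in-quota 1%. → 1%.
Line B: insulated cable → 10.2; rated 400 kW → 10.2.1; for motor vehicles → 10.2.1.3. Scheduled 34%. Caledon agreement on 10.3.2.2: 10.2.1.3 not covered. → 34%.
Line C: transformer → 10.1; rated 400 kW → 10.1.2; for motor vehicles → 10.1.2.1. Scheduled 24%. Harrowgate agreement on 10.1.1: 10.1.2.1 not covered. → 24%.
Line D: switchgear unit → 10.4; rated 550 W → 10.4.1; for motor vehicles → 10.4.1.1. Scheduled 35%. Brenmore agreement on 10.4: not wholly obtained. → 35%.
Sum: 1% + 34% + 24% + 35% = 94%.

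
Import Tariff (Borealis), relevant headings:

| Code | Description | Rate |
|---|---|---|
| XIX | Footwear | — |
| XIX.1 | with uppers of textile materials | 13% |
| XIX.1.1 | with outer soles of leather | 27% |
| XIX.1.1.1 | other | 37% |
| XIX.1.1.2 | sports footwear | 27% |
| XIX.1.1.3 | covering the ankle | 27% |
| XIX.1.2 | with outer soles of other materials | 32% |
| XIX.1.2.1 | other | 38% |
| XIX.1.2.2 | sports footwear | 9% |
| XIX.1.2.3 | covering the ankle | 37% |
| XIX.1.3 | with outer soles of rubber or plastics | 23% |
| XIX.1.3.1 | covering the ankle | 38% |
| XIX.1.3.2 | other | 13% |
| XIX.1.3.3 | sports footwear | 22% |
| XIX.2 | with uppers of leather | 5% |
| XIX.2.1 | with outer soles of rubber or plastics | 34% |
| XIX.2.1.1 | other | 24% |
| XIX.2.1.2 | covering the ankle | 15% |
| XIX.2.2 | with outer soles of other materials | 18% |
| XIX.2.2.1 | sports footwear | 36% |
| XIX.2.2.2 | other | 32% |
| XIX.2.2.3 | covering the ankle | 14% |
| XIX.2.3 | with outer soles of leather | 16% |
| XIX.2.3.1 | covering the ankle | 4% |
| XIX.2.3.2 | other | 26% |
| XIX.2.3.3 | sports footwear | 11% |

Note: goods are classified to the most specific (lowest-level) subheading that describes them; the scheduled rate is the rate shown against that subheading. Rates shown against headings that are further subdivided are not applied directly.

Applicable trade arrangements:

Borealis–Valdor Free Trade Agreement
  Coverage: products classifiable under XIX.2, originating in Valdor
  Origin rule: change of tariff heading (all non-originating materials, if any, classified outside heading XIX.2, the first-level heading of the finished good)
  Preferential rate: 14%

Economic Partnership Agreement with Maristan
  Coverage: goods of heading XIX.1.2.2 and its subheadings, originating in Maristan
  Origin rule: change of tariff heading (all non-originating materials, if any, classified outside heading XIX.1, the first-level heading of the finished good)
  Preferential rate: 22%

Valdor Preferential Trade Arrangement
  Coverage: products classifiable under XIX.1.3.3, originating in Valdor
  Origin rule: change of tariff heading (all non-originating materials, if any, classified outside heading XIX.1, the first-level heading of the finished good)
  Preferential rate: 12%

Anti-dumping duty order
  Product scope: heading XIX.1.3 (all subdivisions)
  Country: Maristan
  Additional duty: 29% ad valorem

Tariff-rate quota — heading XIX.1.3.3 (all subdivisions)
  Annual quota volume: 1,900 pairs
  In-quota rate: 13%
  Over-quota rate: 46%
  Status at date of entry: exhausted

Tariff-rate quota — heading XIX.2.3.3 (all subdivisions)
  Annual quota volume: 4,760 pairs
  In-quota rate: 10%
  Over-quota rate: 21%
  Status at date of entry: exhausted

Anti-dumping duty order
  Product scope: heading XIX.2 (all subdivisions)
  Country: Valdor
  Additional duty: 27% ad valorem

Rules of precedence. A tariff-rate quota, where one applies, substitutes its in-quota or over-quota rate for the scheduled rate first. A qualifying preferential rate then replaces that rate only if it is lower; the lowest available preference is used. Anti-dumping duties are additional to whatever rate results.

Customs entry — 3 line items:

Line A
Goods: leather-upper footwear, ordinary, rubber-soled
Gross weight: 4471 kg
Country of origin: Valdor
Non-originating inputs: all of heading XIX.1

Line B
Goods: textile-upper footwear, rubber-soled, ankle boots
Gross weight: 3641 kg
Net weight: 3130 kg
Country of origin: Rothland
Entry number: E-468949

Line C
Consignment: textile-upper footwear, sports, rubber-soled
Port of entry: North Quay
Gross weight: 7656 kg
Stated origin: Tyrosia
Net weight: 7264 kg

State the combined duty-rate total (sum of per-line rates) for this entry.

125%

Line A: leather-upper → XIX.2; rubber-soled → XIX.2.1; ordinary → XIX.2.1.1. Scheduled 24%. Valdor agreement on XIX.2: CTH met → 14% available; Valdor agreement on XIX.1.3.3: XIX.2.1.1 not covered; preferential 14%; anti-dumping (Valdor, XIX.2): +27%; total 14% + 27% = 41%. → 41%.
Line B: textile-upper → XIX.1; rubber-soled → XIX.1.3; ankle boots → XIX.1.3.1. Scheduled 38%. No special measure applies. → 38%.
Line C: textile-upper → XIX.1; rubber-soled → XIX.1.3; sports → XIX.1.3.3. Scheduled 22%. quota on XIX.1.3.3 exhausted → over-quota 46%. → 46%.
Sum: 41% + 38% + 46% = 125%.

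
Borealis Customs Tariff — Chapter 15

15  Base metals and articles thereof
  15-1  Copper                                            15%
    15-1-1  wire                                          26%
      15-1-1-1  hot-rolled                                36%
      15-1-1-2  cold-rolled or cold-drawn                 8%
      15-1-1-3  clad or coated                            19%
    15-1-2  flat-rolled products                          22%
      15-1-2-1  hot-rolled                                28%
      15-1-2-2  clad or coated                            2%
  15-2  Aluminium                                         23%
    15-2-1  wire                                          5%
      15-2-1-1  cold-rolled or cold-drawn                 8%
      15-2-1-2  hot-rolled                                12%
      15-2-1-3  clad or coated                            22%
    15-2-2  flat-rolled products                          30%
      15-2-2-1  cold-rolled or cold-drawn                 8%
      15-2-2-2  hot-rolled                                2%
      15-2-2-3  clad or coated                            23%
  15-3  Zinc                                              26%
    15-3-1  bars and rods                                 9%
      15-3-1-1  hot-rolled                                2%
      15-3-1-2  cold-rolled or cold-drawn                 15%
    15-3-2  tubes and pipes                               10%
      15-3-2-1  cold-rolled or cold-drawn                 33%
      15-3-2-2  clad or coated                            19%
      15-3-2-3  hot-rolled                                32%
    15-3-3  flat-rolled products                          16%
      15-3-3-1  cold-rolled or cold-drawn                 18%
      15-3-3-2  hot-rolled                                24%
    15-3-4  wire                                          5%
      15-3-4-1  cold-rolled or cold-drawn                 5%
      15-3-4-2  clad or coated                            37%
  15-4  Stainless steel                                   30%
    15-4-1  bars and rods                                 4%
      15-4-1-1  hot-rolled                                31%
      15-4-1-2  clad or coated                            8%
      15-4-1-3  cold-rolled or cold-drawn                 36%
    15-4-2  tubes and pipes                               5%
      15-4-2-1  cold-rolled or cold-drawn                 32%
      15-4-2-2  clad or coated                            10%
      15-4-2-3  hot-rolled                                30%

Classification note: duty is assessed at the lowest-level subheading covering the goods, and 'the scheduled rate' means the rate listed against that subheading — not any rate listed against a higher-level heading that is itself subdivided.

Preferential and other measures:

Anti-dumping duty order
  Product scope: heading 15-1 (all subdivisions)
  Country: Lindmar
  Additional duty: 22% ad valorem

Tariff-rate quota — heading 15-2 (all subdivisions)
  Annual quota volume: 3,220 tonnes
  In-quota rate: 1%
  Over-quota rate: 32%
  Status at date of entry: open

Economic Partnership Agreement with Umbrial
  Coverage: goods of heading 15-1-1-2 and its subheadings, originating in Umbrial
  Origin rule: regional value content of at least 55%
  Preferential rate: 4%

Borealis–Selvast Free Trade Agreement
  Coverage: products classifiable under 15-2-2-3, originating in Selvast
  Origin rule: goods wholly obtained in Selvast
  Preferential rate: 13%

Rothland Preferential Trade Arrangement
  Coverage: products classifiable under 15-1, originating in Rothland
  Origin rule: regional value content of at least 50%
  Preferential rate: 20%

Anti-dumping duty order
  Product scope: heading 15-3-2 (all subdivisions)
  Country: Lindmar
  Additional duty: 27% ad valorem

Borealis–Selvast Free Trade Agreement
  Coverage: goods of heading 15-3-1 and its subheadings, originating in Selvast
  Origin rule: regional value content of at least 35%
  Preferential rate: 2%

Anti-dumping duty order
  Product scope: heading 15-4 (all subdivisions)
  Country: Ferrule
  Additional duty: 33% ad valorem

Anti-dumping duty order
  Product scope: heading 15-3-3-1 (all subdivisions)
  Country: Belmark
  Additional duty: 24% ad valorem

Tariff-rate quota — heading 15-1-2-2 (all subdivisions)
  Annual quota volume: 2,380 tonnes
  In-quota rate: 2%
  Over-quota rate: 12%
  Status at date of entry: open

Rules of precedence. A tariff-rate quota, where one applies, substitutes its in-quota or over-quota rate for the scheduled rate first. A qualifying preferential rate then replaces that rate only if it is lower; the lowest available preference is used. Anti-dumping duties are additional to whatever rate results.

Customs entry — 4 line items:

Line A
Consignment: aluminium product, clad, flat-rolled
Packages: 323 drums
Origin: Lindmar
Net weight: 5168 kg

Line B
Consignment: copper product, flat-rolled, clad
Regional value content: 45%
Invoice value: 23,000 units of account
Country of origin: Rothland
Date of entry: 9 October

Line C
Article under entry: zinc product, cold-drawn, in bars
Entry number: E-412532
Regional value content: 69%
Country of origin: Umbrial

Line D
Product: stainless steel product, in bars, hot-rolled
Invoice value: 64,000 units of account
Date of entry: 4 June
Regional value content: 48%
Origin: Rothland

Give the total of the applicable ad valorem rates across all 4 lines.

49%

Line A: aluminium → 15-2; flat-rolled → 15-2-2; clad → 15-2-2-3. Scheduled 23%. quota on 15-2 open → in-quota 1%. → 1%.
Line B: copper → 15-1; flat-rolled → 15-1-2; clad → 15-1-2-2. Scheduled 2%. quota on 15-1-2-2 open → in-quota 2%; Rothland agreement on 15-1: RVC < 50%. → 2%.
Line C: zinc → 15-3; in bars → 15-3-1; cold-drawn → 15-3-1-2. Scheduled 15%. Umbrial agreement on 15-1-1-2: 15-3-1-2 not covered. → 15%.
Line D: stainless steel → 15-4; in bars → 15-4-1; hot-rolled → 15-4-1-1. Scheduled 31%. Rothland agreement on 15-1: 15-4-1-1 not covered. → 31%.
Sum: 1% + 2% + 15% + 31% = 49%.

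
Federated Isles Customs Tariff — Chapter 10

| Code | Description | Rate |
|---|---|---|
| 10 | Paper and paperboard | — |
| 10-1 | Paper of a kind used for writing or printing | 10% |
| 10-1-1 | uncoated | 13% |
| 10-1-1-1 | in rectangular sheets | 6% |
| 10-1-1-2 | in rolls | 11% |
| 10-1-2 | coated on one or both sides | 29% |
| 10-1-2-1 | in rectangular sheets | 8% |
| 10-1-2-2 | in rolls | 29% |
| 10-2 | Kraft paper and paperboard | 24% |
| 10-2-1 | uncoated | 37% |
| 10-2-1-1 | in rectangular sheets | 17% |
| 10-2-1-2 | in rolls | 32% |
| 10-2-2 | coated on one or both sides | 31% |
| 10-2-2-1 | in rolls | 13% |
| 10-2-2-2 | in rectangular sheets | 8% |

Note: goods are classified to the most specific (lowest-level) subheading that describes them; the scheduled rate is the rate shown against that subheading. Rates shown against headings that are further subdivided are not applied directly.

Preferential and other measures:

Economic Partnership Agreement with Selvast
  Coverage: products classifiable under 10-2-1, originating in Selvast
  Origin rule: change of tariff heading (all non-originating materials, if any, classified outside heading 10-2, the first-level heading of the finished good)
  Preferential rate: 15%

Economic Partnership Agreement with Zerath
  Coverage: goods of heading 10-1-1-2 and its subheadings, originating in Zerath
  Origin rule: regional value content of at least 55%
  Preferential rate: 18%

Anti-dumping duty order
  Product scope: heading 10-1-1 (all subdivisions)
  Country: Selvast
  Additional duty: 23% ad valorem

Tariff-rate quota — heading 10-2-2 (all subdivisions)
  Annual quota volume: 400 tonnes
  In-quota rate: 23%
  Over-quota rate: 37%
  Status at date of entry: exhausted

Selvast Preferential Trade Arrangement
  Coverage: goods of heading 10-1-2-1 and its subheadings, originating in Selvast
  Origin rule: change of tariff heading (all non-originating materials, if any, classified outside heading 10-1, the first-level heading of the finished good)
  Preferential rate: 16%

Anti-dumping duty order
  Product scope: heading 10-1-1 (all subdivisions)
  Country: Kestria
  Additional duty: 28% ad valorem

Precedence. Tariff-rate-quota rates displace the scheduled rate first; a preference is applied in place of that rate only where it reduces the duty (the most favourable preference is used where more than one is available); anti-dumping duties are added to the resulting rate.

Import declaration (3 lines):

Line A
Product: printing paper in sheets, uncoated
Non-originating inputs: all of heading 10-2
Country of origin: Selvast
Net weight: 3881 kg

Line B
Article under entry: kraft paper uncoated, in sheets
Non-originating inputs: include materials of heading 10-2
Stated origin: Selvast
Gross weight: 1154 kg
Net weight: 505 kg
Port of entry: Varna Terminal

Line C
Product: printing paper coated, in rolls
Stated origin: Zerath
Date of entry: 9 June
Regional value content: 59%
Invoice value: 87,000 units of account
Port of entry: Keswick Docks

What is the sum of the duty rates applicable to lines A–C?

75%

Line A: printing paper → 10-1; uncoated → 10-1-1; in sheets → 10-1-1-1. Scheduled 6%. Selvast agreement on 10-2-1: 10-1-1-1 not covered; Selvast agreement on 10-1-2-1: 10-1-1-1 not covered; anti-dumping (Selvast, 10-1-1): +23%; total 6% + 23% = 29%. → 29%.
Line B: kraft paper → 10-2; uncoated → 10-2-1; in sheets → 10-2-1-1. Scheduled 17%. Selvast agreement on 10-2-1: CTH not met; Selvast agreement on 10-1-2-1: 10-2-1-1 not covered. → 17%.
Line C: printing paper → 10-1; coated → 10-1-2; in rolls → 10-1-2-2. Scheduled 29%. Zerath agreement on 10-1-1-2: 10-1-2-2 not covered. → 29%.
Sum: 29% + 17% + 29% = 75%.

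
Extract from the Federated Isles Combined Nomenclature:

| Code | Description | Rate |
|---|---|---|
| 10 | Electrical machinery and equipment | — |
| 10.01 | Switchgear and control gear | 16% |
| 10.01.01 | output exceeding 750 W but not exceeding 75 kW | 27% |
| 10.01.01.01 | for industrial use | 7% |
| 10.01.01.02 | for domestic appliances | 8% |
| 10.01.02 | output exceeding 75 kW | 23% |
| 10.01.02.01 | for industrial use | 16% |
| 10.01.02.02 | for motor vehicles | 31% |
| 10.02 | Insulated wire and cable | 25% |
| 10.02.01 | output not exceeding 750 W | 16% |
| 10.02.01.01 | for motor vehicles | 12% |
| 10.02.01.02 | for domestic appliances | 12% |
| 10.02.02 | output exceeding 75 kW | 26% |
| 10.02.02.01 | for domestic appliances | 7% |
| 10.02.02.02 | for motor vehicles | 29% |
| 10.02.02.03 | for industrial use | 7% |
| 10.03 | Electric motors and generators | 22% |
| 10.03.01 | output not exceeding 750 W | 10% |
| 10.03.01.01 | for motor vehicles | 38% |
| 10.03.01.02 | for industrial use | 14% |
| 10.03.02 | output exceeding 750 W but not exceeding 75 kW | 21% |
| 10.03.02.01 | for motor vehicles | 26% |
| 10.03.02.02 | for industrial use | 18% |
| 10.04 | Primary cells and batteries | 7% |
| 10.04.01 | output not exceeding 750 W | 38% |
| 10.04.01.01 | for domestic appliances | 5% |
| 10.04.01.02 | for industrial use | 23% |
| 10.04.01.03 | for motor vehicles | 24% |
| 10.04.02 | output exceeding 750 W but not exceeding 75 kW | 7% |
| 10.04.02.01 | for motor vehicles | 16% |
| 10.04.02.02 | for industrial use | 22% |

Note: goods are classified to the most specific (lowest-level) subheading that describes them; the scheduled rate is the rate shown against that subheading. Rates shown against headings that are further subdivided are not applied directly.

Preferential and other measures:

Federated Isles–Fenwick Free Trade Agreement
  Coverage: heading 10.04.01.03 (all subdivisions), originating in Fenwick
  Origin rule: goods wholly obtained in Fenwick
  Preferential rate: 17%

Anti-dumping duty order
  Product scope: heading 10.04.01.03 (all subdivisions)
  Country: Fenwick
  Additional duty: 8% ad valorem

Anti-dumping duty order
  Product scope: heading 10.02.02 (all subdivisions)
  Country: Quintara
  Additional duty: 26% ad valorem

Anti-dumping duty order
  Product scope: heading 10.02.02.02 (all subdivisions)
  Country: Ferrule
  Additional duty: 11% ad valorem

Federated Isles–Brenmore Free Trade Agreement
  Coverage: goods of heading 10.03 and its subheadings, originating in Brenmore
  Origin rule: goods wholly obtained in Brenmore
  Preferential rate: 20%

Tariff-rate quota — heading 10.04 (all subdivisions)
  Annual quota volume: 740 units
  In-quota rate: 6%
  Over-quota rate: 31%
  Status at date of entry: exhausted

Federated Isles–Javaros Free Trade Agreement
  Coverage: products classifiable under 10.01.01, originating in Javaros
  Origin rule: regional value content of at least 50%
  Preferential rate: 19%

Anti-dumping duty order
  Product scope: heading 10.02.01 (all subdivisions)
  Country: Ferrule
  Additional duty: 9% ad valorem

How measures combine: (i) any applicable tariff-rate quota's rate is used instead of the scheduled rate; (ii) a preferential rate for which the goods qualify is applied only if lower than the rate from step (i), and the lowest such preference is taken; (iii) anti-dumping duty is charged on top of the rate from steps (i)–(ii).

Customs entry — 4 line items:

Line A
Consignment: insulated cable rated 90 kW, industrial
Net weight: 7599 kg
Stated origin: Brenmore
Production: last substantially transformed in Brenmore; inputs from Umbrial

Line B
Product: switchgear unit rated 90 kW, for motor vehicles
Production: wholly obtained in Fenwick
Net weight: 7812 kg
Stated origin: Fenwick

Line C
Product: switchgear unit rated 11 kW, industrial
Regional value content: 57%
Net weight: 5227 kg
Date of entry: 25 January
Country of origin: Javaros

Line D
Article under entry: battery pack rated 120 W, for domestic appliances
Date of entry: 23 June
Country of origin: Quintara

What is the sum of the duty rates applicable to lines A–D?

76%

Line A: insulated cable → 10.02; rated 90 kW → 10.02.02; industrial → 10.02.02.03. Scheduled 7%. Brenmore agreement on 10.03: 10.02.02.03 not covered. → 7%.
Line B: switchgear unit → 10.01; rated 90 kW → 10.01.02; for motor vehicles → 10.01.02.02. Scheduled 31%. Fenwick agreement on 10.04.01.03: 10.01.02.02 not covered. → 31%.
Line C: switchgear unit → 10.01; rated 11 kW → 10.01.01; industrial → 10.01.01.01. Scheduled 7%. Javaros agreement on 10.01.01: RVC ≥ 50% → 19% available; preference 19% not lower than 7% → no reduction. → 7%.
Line D: battery pack → 10.04; rated 120 W → 10.04.01; for domestic appliances → 10.04.01.01. Scheduled 5%. quota on 10.04 exhausted → over-quota 31%. → 31%.
Sum: 7% + 31% + 7% + 31% = 76%.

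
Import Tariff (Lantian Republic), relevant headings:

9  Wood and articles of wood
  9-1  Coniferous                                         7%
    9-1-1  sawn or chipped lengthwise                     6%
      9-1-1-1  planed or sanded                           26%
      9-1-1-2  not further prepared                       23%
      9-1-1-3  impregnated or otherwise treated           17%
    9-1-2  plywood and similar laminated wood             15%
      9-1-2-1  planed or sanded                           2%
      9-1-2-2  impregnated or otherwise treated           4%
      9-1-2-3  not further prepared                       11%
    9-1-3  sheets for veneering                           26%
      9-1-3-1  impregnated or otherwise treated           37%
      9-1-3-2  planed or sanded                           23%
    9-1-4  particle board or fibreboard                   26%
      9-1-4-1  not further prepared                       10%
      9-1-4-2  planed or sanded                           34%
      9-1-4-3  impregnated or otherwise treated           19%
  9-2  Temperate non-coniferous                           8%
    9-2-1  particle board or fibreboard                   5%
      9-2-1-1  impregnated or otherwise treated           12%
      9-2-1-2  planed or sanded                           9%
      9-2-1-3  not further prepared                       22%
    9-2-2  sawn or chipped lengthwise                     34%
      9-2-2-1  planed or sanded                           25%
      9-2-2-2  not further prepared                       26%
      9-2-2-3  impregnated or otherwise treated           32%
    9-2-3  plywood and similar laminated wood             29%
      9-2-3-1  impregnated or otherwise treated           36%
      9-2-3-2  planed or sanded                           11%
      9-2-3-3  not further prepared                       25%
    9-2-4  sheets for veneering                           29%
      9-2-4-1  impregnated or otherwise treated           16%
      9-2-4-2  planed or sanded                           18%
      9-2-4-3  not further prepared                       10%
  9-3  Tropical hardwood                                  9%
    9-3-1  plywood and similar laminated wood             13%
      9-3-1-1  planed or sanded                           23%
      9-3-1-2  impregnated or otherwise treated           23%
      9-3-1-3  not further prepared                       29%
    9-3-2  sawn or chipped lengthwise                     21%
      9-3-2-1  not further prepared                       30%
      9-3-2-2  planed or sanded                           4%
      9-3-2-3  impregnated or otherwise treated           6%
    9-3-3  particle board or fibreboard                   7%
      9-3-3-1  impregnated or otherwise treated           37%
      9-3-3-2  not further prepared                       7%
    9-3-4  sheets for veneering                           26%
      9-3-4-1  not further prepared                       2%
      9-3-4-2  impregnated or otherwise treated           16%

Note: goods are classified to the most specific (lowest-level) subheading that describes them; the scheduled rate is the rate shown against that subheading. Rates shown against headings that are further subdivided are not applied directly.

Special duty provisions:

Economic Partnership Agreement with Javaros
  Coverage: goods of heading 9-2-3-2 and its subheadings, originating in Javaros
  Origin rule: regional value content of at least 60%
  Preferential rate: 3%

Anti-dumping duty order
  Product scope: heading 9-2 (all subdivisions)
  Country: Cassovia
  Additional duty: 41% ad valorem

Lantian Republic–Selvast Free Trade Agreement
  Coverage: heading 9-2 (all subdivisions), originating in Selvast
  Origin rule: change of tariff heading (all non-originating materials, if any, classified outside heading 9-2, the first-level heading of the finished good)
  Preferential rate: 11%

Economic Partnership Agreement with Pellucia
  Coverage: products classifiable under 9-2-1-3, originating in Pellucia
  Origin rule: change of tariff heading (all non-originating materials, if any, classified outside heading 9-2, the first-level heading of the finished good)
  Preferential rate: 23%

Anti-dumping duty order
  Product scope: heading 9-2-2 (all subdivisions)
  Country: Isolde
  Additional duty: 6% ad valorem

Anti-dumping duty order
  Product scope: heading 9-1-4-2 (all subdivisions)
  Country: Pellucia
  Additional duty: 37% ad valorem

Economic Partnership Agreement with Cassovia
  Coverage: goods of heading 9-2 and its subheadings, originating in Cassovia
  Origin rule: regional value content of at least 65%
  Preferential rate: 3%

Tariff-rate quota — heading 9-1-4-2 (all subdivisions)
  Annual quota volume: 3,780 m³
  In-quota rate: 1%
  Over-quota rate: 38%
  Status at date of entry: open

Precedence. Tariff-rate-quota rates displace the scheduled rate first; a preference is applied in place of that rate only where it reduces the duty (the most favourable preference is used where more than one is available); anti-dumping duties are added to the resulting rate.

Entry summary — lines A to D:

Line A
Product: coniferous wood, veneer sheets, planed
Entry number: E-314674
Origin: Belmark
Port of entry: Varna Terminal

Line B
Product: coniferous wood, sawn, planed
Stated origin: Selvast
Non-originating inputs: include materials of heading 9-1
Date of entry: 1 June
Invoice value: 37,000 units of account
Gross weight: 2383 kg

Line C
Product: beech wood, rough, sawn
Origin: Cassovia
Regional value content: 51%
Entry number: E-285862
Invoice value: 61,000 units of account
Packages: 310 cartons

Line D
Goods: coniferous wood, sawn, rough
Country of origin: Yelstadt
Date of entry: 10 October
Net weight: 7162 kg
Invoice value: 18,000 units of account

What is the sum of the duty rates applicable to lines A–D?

139%

Line A: coniferous → 9-1; veneer sheets → 9-1-3; planed → 9-1-3-2. Scheduled 23%. No special measure applies. → 23%.
Line B: coniferous → 9-1; sawn → 9-1-1; planed → 9-1-1-1. Scheduled 26%. Selvast agreement on 9-2: 9-1-1-1 not covered. → 26%.
Line C: beech → 9-2; sawn → 9-2-2; rough → 9-2-2-2. Scheduled 26%. Cassovia agreement on 9-2: RVC < 65%; anti-dumping (Cassovia, 9-2): +41%; total 26% + 41% = 67%. → 67%.
Line D: coniferous → 9-1; sawn → 9-1-1; rough → 9-1-1-2. Scheduled 23%. No special measure applies. → 23%.
Sum: 23% + 26% + 67% + 23% = 139%.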